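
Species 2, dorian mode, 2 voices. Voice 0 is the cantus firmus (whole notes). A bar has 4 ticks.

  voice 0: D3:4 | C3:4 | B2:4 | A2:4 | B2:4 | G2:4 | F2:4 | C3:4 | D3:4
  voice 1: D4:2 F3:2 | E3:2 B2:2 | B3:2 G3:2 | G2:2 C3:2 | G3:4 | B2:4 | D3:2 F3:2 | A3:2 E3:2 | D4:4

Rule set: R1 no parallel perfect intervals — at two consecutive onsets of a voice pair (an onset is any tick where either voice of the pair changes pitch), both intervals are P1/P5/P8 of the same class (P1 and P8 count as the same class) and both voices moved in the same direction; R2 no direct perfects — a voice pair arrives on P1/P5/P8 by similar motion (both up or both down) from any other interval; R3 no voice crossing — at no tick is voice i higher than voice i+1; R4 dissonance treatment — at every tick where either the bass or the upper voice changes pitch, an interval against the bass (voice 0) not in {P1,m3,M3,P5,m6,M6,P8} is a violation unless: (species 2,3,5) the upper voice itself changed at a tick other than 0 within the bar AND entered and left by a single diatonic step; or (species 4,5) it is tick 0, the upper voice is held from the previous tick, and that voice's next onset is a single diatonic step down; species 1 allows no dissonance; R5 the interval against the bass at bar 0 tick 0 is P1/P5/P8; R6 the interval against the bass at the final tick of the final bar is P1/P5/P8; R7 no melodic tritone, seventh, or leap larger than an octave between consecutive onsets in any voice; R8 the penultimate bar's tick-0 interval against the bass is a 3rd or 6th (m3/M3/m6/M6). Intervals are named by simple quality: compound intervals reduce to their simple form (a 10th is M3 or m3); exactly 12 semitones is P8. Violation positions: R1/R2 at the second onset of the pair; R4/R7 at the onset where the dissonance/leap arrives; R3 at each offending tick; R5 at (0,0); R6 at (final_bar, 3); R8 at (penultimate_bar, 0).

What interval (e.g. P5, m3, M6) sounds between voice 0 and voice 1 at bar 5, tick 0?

M3

voice 0=G2 voice 1=B2 -> M3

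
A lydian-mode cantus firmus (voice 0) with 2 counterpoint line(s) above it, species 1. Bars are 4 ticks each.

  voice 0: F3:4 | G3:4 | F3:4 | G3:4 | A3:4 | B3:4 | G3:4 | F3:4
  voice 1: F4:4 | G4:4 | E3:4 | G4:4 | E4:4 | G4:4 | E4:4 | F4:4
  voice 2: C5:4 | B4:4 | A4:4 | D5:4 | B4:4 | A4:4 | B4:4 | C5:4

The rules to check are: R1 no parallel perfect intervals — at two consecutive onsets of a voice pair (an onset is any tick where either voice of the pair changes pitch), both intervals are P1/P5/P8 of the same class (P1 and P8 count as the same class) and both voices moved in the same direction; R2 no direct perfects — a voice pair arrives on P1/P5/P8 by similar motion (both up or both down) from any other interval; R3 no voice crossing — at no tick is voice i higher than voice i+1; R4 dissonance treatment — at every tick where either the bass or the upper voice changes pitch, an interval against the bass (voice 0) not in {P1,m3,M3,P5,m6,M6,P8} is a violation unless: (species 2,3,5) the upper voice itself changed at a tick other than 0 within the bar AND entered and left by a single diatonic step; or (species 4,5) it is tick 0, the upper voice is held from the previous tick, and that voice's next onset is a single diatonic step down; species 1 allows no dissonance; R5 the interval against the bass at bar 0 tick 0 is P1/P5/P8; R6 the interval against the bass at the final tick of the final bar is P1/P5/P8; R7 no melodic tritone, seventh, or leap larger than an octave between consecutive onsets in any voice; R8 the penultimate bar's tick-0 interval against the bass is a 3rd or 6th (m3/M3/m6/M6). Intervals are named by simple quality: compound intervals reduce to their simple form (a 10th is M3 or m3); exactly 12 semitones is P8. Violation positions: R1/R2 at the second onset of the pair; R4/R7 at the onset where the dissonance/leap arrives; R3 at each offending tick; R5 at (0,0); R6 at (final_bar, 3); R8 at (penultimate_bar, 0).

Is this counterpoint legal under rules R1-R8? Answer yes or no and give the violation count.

No (15 violations)

bar 0: v0=F3 v1=F4 v2=C5 (P5)
bar 1: v0=G3 v1=G4 v2=B4 (M3)
bar 2: v0=F3 v1=E3 v2=A4 (M3)
bar 3: v0=G3 v1=G4 v2=D5 (P5)
bar 4: v0=A3 v1=E4 v2=B4 (M2)
bar 5: v0=B3 v1=G4 v2=A4 (m7)
bar 6: v0=G3 v1=E4 v2=B4 (M3)
bar 7: v0=F3 v1=F4 v2=C5 (P5)
  R1 @ bar1.0: F3/F4 P8 -> G3/G4 P8 similar
  R3 @ bar2.0: F3 above E3
  R4 @ bar2.0: F3/E3 m2 untreated
  R7 @ bar2.0: G4->E3 leap 15st
  R3 @ bar2.1: F3 above E3
  R3 @ bar2.2: F3 above E3
  R3 @ bar2.3: F3 above E3
  R2 @ bar3.0: F3/E3 m2 -> G3/G4 P8 similar
  R2 @ bar3.0: F3/A4 M3 -> G3/D5 P5 similar
  R2 @ bar3.0: E3/A4 P4 -> G4/D5 P5 similar
  R7 @ bar3.0: E3->G4 leap 15st
  R1 @ bar4.0: G4/D5 P5 -> E4/B4 P5 similar
  R4 @ bar4.0: A3/B4 M2 untreated
  R4 @ bar5.0: B3/A4 m7 untreated
  R1 @ bar7.0: E4/B4 P5 -> F4/C5 P5 similar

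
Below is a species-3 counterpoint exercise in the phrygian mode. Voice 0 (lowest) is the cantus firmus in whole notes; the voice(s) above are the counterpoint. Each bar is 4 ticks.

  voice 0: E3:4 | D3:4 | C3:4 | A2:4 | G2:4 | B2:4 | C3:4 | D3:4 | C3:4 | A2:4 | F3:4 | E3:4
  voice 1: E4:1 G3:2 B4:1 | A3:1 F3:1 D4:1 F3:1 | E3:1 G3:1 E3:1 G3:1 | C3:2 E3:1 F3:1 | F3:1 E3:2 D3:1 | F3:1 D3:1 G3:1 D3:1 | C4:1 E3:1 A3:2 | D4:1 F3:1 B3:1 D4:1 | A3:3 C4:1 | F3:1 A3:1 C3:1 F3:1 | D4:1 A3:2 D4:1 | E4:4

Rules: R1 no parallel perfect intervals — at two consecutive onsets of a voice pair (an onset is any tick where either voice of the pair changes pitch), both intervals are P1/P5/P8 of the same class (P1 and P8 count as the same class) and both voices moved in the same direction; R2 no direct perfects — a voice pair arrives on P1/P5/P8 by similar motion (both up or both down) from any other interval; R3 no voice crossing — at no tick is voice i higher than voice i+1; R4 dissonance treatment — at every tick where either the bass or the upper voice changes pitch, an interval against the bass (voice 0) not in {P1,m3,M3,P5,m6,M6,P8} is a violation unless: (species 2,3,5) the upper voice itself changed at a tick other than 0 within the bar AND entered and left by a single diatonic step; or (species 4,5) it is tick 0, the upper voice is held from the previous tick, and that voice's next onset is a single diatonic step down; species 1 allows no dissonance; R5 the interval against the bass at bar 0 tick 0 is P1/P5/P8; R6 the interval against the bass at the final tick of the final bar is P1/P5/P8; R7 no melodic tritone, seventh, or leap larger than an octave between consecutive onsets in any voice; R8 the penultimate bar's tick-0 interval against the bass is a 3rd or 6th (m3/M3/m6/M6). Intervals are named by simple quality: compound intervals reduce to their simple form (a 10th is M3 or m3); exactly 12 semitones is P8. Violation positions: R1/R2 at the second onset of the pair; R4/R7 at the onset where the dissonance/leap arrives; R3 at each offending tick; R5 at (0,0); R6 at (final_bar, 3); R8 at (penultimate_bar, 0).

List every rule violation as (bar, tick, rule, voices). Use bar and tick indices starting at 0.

(0, 3, R7, (1,))
(1, 0, R1, (0, 1))
(1, 0, R7, (1,))
(4, 0, R4, (0, 1))
(5, 0, R4, (0, 1))
(6, 0, R2, (0, 1))
(6, 0, R7, (1,))
(7, 0, R2, (0, 1))
(7, 2, R7, (1,))

bar 0: v0=E3 v1=E4 downbeat P8
bar 1: v0=D3 v1=A3 downbeat P5
bar 2: v0=C3 v1=E3 downbeat M3
bar 3: v0=A2 v1=C3 downbeat m3
bar 4: v0=G2 v1=F3 downbeat m7
bar 5: v0=B2 v1=F3 downbeat TT
bar 6: v0=C3 v1=C4 downbeat P8
bar 7: v0=D3 v1=D4 downbeat P8
bar 8: v0=C3 v1=A3 downbeat M6
bar 9: v0=A2 v1=F3 downbeat m6
bar 10: v0=F3 v1=D4 downbeat M6
bar 11: v0=E3 v1=E4 downbeat P8
  -> R7 @ bar 0 tick 3 v(1,): G3->B4 leap 16st
  -> R1 @ bar 1 tick 0 v(0, 1): E3/B4 P5 -> D3/A3 P5 similar
  -> R7 @ bar 1 tick 0 v(1,): B4->A3 leap 14st
  -> R4 @ bar 4 tick 0 v(0, 1): G2/F3 m7 untreated
  -> R4 @ bar 5 tick 0 v(0, 1): B2/F3 TT untreated
  -> R2 @ bar 6 tick 0 v(0, 1): B2/D3 m3 -> C3/C4 P8 similar
  -> R7 @ bar 6 tick 0 v(1,): D3->C4 leap 10st
  -> R2 @ bar 7 tick 0 v(0, 1): C3/A3 M6 -> D3/D4 P8 similar
  -> R7 @ bar 7 tick 2 v(1,): F3->B3 leap 6st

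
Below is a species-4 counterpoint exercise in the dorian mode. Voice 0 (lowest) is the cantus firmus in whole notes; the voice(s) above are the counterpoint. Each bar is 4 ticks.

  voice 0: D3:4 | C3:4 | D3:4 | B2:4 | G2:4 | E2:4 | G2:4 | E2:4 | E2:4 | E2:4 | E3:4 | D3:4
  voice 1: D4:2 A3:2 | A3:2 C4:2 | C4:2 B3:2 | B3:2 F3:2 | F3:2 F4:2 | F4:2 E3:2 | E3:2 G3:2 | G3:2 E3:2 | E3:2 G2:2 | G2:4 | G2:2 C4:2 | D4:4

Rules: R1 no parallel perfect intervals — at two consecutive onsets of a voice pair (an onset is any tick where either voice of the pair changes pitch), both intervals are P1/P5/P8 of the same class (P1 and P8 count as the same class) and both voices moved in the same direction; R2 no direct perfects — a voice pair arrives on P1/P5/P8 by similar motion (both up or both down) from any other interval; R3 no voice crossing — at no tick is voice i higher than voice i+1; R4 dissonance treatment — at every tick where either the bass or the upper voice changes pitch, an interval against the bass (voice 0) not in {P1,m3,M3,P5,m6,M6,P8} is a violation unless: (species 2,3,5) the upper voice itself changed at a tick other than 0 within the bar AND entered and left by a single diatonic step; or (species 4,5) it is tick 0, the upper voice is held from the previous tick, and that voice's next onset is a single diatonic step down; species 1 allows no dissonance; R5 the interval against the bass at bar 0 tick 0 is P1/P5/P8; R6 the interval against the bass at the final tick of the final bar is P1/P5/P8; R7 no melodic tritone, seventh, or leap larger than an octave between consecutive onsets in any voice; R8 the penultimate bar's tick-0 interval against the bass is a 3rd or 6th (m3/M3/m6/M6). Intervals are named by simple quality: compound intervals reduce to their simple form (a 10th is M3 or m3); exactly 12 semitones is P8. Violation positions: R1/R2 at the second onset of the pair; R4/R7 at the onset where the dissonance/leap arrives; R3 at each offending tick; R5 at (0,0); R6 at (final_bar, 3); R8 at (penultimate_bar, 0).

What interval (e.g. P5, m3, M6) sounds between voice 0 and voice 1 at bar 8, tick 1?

P8

voice 0=E2 voice 1=E3 -> P8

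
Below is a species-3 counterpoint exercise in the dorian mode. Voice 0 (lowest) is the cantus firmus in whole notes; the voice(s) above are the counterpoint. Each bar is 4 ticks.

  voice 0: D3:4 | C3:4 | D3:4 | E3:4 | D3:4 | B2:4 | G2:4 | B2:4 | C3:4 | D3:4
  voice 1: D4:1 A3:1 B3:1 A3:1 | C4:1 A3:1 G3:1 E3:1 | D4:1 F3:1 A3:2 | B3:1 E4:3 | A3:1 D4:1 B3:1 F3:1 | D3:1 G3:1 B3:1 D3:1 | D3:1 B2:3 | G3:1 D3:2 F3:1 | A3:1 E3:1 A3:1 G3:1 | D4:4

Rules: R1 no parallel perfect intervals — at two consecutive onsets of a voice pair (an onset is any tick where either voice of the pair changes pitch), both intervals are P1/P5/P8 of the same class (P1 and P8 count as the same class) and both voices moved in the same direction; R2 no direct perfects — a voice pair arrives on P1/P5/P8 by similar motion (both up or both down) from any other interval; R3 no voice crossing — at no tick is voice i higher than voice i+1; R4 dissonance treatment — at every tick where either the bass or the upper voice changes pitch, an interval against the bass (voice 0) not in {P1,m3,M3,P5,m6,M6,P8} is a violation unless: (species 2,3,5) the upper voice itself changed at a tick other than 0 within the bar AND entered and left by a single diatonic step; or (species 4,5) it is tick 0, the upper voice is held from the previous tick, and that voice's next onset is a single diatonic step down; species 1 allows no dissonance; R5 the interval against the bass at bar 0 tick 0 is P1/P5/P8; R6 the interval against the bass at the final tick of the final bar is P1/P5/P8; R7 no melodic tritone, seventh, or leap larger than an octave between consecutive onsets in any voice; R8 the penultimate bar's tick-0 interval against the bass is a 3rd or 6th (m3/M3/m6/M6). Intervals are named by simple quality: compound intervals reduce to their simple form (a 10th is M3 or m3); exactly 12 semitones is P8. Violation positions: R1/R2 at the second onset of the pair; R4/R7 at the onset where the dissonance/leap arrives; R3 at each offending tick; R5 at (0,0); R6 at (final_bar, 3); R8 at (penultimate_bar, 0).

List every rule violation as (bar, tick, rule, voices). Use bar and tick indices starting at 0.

bar 0: v0=D3 v1=D4 downbeat P8
bar 1: v0=C3 v1=C4 downbeat P8
bar 2: v0=D3 v1=D4 downbeat P8
bar 3: v0=E3 v1=B3 downbeat P5
bar 4: v0=D3 v1=A3 downbeat P5
bar 5: v0=B2 v1=D3 downbeat m3
bar 6: v0=G2 v1=D3 downbeat P5
bar 7: v0=B2 v1=G3 downbeat m6
bar 8: v0=C3 v1=A3 downbeat M6
bar 9: v0=D3 v1=D4 downbeat P8
  -> R2 @ bar 2 tick 0 v(0, 1): C3/E3 M3 -> D3/D4 P8 similar
  -> R7 @ bar 2 tick 0 v(1,): E3->D4 leap 10st
  -> R1 @ bar 3 tick 0 v(0, 1): D3/A3 P5 -> E3/B3 P5 similar
  -> R2 @ bar 4 tick 0 v(0, 1): E3/E4 P8 -> D3/A3 P5 similar
  -> R7 @ bar 4 tick 3 v(1,): B3->F3 leap 6st
  -> R4 @ bar 7 tick 3 v(0, 1): B2/F3 TT untreated
  -> R2 @ bar 9 tick 0 v(0, 1): C3/G3 P5 -> D3/D4 P8 similar

(2, 0, R2, (0, 1))
(2, 0, R7, (1,))
(3, 0, R1, (0, 1))
(4, 0, R2, (0, 1))
(4, 3, R7, (1,))
(7, 3, R4, (0, 1))
(9, 0, R2, (0, 1))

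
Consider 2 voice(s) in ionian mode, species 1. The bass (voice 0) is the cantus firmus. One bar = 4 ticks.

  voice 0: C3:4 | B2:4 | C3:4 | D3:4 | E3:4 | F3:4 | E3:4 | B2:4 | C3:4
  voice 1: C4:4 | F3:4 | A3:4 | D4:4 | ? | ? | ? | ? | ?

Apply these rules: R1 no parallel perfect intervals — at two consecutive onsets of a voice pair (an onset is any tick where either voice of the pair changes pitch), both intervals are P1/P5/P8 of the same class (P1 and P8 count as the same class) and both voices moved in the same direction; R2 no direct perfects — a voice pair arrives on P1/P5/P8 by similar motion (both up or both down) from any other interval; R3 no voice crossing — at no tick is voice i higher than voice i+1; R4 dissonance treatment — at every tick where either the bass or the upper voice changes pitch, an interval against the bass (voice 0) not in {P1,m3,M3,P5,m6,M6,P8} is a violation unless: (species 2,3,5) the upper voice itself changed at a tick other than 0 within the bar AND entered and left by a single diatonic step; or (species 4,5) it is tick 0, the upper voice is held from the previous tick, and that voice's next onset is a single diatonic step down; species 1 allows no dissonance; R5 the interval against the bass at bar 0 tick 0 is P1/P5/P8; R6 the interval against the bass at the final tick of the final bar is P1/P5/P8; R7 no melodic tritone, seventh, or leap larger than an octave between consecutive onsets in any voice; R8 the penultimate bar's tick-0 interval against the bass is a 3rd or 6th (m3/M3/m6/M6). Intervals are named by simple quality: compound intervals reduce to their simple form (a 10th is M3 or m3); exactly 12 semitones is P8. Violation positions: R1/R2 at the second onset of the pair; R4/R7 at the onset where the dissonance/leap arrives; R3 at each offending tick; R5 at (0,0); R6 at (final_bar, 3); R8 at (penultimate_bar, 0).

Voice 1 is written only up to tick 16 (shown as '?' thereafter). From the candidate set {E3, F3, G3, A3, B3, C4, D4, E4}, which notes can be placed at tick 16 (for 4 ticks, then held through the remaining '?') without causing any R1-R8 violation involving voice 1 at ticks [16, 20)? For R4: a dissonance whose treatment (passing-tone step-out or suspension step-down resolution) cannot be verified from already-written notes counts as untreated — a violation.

{B3, C4, G3}

E3: violates R7
F3: violates R4
G3: legal
A3: violates R4
B3: legal
C4: legal
D4: violates R4
E4: violates R1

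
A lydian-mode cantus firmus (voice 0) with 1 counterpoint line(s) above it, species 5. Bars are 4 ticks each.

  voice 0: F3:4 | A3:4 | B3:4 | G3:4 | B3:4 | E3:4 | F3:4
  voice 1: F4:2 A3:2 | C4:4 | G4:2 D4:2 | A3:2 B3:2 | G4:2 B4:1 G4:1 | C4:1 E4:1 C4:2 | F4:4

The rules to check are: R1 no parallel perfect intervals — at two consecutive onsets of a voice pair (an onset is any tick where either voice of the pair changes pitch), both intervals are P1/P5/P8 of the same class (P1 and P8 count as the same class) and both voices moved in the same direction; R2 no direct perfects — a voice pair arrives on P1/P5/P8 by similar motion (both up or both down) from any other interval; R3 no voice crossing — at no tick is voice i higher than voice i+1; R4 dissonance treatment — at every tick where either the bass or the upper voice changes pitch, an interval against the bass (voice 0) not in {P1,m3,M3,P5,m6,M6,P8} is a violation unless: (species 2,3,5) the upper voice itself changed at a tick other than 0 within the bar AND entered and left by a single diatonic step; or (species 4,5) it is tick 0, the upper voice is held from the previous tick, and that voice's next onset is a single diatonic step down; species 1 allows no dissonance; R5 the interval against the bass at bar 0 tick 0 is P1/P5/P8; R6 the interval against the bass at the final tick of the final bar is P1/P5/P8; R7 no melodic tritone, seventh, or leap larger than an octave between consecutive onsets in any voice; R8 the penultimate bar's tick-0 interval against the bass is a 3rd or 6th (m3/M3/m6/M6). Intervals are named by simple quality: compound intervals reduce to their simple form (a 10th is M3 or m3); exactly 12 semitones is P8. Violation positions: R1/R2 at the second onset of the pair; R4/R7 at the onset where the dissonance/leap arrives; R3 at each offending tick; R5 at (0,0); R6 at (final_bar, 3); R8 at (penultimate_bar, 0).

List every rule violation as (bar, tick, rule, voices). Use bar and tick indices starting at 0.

(3, 0, R4, (0, 1))
(6, 0, R2, (0, 1))

bar 0: v0=F3 v1=F4 downbeat P8
bar 1: v0=A3 v1=C4 downbeat m3
bar 2: v0=B3 v1=G4 downbeat m6
bar 3: v0=G3 v1=A3 downbeat M2
bar 4: v0=B3 v1=G4 downbeat m6
bar 5: v0=E3 v1=C4 downbeat m6
bar 6: v0=F3 v1=F4 downbeat P8
  -> R4 @ bar 3 tick 0 v(0, 1): G3/A3 M2 untreated
  -> R2 @ bar 6 tick 0 v(0, 1): E3/C4 m6 -> F3/F4 P8 similar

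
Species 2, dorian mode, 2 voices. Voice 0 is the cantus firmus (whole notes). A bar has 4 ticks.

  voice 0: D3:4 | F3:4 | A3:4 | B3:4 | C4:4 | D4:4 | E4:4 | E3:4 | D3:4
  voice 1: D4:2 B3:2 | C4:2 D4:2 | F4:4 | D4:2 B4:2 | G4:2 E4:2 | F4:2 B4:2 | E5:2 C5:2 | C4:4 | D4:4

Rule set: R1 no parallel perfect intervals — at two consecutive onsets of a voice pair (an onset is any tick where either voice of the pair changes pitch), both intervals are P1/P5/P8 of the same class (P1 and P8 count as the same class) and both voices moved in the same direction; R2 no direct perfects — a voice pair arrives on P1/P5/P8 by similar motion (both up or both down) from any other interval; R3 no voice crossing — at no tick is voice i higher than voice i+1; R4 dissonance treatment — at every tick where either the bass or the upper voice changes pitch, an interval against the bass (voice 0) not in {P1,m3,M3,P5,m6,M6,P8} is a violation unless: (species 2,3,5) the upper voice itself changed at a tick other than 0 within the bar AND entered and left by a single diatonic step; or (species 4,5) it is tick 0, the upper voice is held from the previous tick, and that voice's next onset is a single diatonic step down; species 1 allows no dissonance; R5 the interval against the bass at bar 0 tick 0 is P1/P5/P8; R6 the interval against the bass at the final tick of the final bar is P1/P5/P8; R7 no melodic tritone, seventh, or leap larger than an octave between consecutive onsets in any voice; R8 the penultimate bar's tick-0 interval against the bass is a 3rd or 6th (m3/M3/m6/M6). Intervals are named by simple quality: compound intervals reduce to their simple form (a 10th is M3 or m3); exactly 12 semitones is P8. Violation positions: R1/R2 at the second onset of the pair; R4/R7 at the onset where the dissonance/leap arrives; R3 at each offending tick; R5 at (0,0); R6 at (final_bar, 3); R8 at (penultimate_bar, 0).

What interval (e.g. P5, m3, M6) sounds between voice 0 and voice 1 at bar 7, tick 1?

m6

voice 0=E3 voice 1=C4 -> m6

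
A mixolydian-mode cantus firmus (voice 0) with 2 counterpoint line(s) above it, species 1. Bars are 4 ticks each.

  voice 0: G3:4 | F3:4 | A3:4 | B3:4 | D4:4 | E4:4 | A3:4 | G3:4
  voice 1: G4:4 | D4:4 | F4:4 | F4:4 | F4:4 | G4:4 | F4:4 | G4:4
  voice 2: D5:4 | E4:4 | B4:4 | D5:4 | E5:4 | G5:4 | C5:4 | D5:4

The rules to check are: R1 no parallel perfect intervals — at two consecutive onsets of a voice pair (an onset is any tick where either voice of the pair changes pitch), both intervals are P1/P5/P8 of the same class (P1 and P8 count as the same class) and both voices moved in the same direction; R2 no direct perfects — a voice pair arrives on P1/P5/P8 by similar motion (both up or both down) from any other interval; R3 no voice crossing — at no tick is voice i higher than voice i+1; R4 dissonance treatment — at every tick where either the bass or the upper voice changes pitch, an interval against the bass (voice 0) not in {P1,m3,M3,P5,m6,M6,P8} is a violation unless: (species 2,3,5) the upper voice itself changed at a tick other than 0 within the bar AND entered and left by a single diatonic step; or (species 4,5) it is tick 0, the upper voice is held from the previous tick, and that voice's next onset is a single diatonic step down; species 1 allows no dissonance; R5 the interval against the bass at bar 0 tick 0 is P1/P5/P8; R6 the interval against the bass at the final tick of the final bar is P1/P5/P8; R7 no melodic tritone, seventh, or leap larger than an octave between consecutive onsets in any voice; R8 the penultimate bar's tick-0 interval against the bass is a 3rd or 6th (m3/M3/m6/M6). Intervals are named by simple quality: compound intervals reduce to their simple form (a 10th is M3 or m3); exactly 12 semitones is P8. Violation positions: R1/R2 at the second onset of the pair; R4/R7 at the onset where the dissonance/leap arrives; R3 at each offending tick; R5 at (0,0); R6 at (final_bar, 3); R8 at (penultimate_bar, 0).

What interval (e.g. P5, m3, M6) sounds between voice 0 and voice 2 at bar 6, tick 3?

m3

voice 0=A3 voice 2=C5 -> m3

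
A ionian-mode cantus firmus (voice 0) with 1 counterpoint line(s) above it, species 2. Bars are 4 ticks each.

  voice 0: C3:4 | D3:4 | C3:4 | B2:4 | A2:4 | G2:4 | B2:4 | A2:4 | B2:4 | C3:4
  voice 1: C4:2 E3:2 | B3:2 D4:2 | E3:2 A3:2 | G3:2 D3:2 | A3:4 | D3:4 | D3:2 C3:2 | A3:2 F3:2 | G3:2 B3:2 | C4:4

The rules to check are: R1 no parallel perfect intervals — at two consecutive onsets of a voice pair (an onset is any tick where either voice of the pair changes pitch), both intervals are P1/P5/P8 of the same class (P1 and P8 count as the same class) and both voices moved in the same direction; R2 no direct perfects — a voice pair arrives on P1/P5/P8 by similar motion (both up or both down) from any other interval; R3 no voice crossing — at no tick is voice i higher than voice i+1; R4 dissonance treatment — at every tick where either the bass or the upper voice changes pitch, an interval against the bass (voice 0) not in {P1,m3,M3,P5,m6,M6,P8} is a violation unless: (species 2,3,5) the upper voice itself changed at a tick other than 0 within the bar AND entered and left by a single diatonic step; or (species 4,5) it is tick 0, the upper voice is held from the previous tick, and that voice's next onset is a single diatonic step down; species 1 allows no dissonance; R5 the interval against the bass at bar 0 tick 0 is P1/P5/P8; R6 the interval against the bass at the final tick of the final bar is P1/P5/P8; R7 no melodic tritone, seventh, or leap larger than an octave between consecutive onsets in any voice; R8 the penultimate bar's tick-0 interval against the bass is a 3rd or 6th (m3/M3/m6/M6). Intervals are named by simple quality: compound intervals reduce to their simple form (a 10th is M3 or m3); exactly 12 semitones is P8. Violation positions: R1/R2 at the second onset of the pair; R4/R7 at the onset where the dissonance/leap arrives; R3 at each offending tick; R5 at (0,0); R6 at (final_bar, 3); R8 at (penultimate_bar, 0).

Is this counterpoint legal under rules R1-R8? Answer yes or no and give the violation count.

bar 0: v0=C3 v1=C4 (P8)
bar 1: v0=D3 v1=B3 (M6)
bar 2: v0=C3 v1=E3 (M3)
bar 3: v0=B2 v1=G3 (m6)
bar 4: v0=A2 v1=A3 (P8)
bar 5: v0=G2 v1=D3 (P5)
bar 6: v0=B2 v1=D3 (m3)
bar 7: v0=A2 v1=A3 (P8)
bar 8: v0=B2 v1=G3 (m6)
bar 9: v0=C3 v1=C4 (P8)
  R7 @ bar2.0: D4->E3 leap 10st
  R2 @ bar5.0: A2/A3 P8 -> G2/D3 P5 similar
  R4 @ bar6.2: B2/C3 m2 untreated
  R1 @ bar9.0: B2/B3 P8 -> C3/C4 P8 similar

No (4 violations)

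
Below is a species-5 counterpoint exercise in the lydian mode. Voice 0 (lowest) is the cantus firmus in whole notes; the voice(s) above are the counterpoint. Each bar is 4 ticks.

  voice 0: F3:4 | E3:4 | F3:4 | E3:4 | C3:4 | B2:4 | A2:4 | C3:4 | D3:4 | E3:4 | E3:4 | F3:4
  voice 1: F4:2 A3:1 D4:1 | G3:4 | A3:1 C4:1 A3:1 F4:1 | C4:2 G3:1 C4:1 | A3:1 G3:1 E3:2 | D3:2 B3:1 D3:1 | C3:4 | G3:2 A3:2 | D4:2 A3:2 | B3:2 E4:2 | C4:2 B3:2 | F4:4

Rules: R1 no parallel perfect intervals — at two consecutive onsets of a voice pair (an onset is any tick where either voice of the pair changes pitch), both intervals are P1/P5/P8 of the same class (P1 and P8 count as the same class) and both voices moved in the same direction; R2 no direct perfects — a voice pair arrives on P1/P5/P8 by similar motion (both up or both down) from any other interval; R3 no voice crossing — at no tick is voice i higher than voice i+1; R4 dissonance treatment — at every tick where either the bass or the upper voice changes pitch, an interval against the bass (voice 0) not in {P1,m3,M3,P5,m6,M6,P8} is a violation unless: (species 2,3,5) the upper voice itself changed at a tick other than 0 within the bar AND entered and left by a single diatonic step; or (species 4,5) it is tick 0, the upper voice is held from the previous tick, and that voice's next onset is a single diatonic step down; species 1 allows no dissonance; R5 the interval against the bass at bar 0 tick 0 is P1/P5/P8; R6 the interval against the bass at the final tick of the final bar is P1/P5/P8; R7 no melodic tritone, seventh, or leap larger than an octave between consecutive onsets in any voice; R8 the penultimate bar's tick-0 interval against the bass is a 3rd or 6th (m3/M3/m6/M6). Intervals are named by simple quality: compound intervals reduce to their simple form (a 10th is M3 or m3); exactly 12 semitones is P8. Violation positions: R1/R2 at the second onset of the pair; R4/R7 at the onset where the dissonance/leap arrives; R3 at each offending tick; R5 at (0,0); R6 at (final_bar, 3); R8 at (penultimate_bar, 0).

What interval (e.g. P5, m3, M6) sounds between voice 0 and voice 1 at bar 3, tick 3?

voice 0=E3 voice 1=C4 -> m6

m6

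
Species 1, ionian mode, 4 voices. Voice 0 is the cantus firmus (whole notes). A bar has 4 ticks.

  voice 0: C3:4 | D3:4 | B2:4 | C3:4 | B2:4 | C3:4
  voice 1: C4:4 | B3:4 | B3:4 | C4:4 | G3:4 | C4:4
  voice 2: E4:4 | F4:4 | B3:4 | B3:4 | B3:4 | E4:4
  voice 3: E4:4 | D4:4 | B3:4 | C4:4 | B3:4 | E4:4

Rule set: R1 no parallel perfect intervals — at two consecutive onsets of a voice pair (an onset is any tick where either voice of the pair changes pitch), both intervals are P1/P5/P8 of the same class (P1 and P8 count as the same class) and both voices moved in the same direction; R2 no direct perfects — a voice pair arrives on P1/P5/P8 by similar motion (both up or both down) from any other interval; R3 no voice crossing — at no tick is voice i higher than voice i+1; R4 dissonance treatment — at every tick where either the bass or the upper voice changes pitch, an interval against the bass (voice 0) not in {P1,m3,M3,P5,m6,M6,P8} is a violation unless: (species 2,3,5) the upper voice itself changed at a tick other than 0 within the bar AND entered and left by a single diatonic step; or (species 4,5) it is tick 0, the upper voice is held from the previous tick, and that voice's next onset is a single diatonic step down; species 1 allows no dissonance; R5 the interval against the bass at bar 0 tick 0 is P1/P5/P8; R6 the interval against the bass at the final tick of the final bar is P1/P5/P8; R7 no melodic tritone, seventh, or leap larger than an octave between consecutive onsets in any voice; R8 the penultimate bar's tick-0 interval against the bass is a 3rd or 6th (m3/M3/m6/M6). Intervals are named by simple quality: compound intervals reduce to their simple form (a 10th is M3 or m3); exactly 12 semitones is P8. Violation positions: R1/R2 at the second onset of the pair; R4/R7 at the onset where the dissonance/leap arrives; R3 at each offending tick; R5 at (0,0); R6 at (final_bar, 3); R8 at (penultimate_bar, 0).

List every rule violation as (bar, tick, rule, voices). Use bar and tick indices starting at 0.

(0, 0, R5, (0, 2))
(0, 0, R5, (0, 3))
(1, 0, R3, (2, 3))
(1, 1, R3, (2, 3))
(1, 2, R3, (2, 3))
(1, 3, R3, (2, 3))
(2, 0, R1, (0, 3))
(2, 0, R2, (0, 2))
(2, 0, R2, (2, 3))
(2, 0, R7, (2,))
(3, 0, R1, (0, 1))
(3, 0, R1, (0, 3))
(3, 0, R1, (1, 3))
(3, 0, R3, (1, 2))
(3, 0, R4, (0, 2))
(3, 1, R3, (1, 2))
(3, 2, R3, (1, 2))
(3, 3, R3, (1, 2))
(4, 0, R1, (0, 3))
(4, 0, R8, (0, 2))
(4, 0, R8, (0, 3))
(5, 0, R1, (2, 3))
(5, 0, R2, (0, 1))
(5, 3, R6, (0, 2))
(5, 3, R6, (0, 3))

bar 0: v0=C3 v1=C4 v2=E4 v3=E4 downbeat M3
bar 1: v0=D3 v1=B3 v2=F4 v3=D4 downbeat P8
bar 2: v0=B2 v1=B3 v2=B3 v3=B3 downbeat P8
bar 3: v0=C3 v1=C4 v2=B3 v3=C4 downbeat P8
bar 4: v0=B2 v1=G3 v2=B3 v3=B3 downbeat P8
bar 5: v0=C3 v1=C4 v2=E4 v3=E4 downbeat M3
  -> R5 @ bar 0 tick 0 v(0, 2): opens on M3
  -> R5 @ bar 0 tick 0 v(0, 3): opens on M3
  -> R3 @ bar 1 tick 0 v(2, 3): F4 above D4
  -> R3 @ bar 1 tick 1 v(2, 3): F4 above D4
  -> R3 @ bar 1 tick 2 v(2, 3): F4 above D4
  -> R3 @ bar 1 tick 3 v(2, 3): F4 above D4
  -> R1 @ bar 2 tick 0 v(0, 3): D3/D4 P8 -> B2/B3 P8 similar
  -> R2 @ bar 2 tick 0 v(0, 2): D3/F4 m3 -> B2/B3 P8 similar
  -> R2 @ bar 2 tick 0 v(2, 3): F4/D4 m3 -> B3/B3 P1 similar
  -> R7 @ bar 2 tick 0 v(2,): F4->B3 leap 6st
  -> R1 @ bar 3 tick 0 v(0, 1): B2/B3 P8 -> C3/C4 P8 similar
  -> R1 @ bar 3 tick 0 v(0, 3): B2/B3 P8 -> C3/C4 P8 similar
  -> R1 @ bar 3 tick 0 v(1, 3): B3/B3 P1 -> C4/C4 P1 similar
  -> R3 @ bar 3 tick 0 v(1, 2): C4 above B3
  -> R4 @ bar 3 tick 0 v(0, 2): C3/B3 M7 untreated
  -> R3 @ bar 3 tick 1 v(1, 2): C4 above B3
  -> R3 @ bar 3 tick 2 v(1, 2): C4 above B3
  -> R3 @ bar 3 tick 3 v(1, 2): C4 above B3
  -> R1 @ bar 4 tick 0 v(0, 3): C3/C4 P8 -> B2/B3 P8 similar
  -> R8 @ bar 4 tick 0 v(0, 2): penult P8 not 3rd/6th
  -> R8 @ bar 4 tick 0 v(0, 3): penult P8 not 3rd/6th
  -> R1 @ bar 5 tick 0 v(2, 3): B3/B3 P1 -> E4/E4 P1 similar
  -> R2 @ bar 5 tick 0 v(0, 1): B2/G3 m6 -> C3/C4 P8 similar
  -> R6 @ bar 5 tick 3 v(0, 2): closes on M3
  -> R6 @ bar 5 tick 3 v(0, 3): closes on M3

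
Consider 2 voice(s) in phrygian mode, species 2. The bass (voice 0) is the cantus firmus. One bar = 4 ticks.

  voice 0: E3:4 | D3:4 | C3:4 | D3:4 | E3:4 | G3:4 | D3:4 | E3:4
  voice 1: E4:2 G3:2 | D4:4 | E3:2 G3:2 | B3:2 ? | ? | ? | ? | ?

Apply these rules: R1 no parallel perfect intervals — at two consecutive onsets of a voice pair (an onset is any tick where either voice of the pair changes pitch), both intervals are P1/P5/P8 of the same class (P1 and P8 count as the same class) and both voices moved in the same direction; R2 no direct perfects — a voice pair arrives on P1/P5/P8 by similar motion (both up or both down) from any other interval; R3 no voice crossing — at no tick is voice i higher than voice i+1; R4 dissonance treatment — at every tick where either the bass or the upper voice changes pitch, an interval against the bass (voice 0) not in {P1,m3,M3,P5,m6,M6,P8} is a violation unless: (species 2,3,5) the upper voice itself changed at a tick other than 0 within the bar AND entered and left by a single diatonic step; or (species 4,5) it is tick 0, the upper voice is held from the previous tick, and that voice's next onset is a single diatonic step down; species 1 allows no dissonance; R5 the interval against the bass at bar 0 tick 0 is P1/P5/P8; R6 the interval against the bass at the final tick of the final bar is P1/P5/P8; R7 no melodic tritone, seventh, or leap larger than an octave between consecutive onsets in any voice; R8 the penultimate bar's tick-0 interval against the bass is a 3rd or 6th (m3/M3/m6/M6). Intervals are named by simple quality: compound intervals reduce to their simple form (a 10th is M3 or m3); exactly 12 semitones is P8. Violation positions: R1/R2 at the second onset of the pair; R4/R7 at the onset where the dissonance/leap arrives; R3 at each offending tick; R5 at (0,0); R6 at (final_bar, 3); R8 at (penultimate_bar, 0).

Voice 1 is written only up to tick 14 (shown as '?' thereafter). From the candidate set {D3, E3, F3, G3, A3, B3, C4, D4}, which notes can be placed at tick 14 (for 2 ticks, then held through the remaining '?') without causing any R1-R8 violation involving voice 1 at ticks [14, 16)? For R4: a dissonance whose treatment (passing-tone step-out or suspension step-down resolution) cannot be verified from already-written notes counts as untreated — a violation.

{A3, B3, D3, D4}

D3: legal
E3: violates R4
F3: violates R7
G3: violates R4
A3: legal
B3: legal
C4: violates R4
D4: legal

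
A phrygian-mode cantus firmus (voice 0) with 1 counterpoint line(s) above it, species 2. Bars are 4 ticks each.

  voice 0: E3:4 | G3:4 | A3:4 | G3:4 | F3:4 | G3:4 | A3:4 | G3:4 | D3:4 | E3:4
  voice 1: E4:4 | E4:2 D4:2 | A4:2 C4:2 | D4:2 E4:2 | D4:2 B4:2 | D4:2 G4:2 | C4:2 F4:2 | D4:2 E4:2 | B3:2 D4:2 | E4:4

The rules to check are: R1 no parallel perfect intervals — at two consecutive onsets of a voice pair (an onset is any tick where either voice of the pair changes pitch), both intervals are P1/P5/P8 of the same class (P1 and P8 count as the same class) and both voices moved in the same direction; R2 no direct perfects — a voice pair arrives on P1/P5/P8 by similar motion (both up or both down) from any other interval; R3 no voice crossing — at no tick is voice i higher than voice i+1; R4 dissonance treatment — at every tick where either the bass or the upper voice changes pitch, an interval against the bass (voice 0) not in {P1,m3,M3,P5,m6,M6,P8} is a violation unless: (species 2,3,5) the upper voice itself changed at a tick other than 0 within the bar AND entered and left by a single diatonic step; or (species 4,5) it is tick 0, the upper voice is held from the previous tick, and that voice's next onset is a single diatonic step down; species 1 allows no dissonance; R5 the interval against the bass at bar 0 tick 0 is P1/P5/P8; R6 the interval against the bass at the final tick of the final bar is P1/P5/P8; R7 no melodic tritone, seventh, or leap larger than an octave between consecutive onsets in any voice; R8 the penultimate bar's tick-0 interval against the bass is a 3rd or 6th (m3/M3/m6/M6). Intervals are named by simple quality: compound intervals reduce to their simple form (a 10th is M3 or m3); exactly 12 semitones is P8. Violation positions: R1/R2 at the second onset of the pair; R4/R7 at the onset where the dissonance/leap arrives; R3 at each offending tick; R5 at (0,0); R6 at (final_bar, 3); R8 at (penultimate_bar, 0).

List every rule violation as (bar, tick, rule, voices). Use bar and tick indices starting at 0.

bar 0: v0=E3 v1=E4 downbeat P8
bar 1: v0=G3 v1=E4 downbeat M6
bar 2: v0=A3 v1=A4 downbeat P8
bar 3: v0=G3 v1=D4 downbeat P5
bar 4: v0=F3 v1=D4 downbeat M6
bar 5: v0=G3 v1=D4 downbeat P5
bar 6: v0=A3 v1=C4 downbeat m3
bar 7: v0=G3 v1=D4 downbeat P5
bar 8: v0=D3 v1=B3 downbeat M6
bar 9: v0=E3 v1=E4 downbeat P8
  -> R2 @ bar 2 tick 0 v(0, 1): G3/D4 P5 -> A3/A4 P8 similar
  -> R4 @ bar 4 tick 2 v(0, 1): F3/B4 TT untreated
  -> R2 @ bar 7 tick 0 v(0, 1): A3/F4 m6 -> G3/D4 P5 similar
  -> R1 @ bar 9 tick 0 v(0, 1): D3/D4 P8 -> E3/E4 P8 similar

(2, 0, R2, (0, 1))
(4, 2, R4, (0, 1))
(7, 0, R2, (0, 1))
(9, 0, R1, (0, 1))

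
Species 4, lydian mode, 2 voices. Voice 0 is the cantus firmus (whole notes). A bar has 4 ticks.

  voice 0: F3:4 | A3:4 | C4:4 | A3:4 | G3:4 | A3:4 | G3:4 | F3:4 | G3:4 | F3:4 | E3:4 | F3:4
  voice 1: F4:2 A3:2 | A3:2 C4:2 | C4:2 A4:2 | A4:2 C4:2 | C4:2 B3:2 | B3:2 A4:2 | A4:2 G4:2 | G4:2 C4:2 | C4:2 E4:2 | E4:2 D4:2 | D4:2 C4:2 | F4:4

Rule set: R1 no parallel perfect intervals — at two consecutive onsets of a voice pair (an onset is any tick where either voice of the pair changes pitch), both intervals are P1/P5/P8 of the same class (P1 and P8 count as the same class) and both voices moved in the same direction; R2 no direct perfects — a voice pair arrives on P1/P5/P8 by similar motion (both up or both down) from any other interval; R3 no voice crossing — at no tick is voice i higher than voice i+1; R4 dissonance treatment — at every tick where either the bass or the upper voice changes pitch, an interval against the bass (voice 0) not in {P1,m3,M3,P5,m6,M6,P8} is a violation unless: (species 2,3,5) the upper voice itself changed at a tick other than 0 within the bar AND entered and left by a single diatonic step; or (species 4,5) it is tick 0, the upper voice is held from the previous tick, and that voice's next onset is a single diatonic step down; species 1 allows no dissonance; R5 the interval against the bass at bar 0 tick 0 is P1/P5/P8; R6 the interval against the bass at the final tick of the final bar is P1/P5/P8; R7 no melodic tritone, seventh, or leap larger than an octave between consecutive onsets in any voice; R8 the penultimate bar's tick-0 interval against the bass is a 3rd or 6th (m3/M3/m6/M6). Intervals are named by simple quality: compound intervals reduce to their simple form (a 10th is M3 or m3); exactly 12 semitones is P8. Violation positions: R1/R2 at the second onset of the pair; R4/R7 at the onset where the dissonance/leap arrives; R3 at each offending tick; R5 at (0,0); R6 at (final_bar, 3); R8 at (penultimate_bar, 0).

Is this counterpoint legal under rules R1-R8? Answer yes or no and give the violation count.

No (6 violations)

bar 0: v0=F3 v1=F4 (P8)
bar 1: v0=A3 v1=A3 (P1)
bar 2: v0=C4 v1=C4 (P1)
bar 3: v0=A3 v1=A4 (P8)
bar 4: v0=G3 v1=C4 (P4)
bar 5: v0=A3 v1=B3 (M2)
bar 6: v0=G3 v1=A4 (M2)
bar 7: v0=F3 v1=G4 (M2)
bar 8: v0=G3 v1=C4 (P4)
bar 9: v0=F3 v1=E4 (M7)
bar 10: v0=E3 v1=D4 (m7)
bar 11: v0=F3 v1=F4 (P8)
  R4 @ bar5.0: A3/B3 M2 untreated
  R7 @ bar5.2: B3->A4 leap 10st
  R4 @ bar7.0: F3/G4 M2 untreated
  R4 @ bar8.0: G3/C4 P4 untreated
  R8 @ bar10.0: penult m7 not 3rd/6th
  R2 @ bar11.0: E3/C4 m6 -> F3/F4 P8 similar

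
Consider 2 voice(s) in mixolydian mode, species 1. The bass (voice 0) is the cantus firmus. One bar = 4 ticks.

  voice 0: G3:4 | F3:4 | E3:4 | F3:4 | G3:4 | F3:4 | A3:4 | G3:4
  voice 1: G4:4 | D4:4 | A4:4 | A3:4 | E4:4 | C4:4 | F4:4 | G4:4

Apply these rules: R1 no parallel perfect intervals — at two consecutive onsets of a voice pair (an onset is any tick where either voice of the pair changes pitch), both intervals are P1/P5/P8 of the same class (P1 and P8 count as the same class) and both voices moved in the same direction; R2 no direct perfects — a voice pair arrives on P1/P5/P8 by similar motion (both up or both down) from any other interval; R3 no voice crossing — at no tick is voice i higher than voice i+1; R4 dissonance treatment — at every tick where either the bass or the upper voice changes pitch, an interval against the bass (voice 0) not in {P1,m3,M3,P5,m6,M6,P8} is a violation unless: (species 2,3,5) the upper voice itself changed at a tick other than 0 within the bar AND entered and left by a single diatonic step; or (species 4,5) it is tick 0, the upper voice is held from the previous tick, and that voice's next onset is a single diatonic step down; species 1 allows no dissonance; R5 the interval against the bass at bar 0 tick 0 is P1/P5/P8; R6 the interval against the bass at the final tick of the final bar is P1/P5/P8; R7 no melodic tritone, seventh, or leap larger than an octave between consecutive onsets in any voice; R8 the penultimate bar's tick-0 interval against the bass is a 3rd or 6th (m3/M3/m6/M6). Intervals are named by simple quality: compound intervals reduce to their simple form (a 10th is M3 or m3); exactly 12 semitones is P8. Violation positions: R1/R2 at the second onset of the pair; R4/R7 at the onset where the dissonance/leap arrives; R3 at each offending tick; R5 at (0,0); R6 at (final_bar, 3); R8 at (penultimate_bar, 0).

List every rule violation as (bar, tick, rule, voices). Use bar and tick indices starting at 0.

bar 0: v0=G3 v1=G4 downbeat P8
bar 1: v0=F3 v1=D4 downbeat M6
bar 2: v0=E3 v1=A4 downbeat P4
bar 3: v0=F3 v1=A3 downbeat M3
bar 4: v0=G3 v1=E4 downbeat M6
bar 5: v0=F3 v1=C4 downbeat P5
bar 6: v0=A3 v1=F4 downbeat m6
bar 7: v0=G3 v1=G4 downbeat P8
  -> R4 @ bar 2 tick 0 v(0, 1): E3/A4 P4 untreated
  -> R2 @ bar 5 tick 0 v(0, 1): G3/E4 M6 -> F3/C4 P5 similar

(2, 0, R4, (0, 1))
(5, 0, R2, (0, 1))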